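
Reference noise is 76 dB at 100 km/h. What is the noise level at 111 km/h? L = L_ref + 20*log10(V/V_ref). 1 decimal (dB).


V/V_ref = 111 / 100 = 1.11
log10(1.11) = 0.045323
20 * 0.045323 = 0.9065
L = 76 + 0.9065 = 76.9 dB

76.9


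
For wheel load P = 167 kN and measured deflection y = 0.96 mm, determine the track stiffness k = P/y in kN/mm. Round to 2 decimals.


Track stiffness k = P / y
k = 167 / 0.96
k = 173.96 kN/mm

173.96


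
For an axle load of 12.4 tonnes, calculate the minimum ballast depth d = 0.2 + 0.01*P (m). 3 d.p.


d = 0.2 + 0.01 * 12.4
d = 0.2 + 0.124
d = 0.324 m

0.324


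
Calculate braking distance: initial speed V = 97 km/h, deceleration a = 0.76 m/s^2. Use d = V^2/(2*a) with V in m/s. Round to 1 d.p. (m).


Convert speed: V = 97 / 3.6 = 26.9444 m/s
V^2 = 726.0031
d = 726.0031 / (2 * 0.76)
d = 726.0031 / 1.52
d = 477.6 m

477.6


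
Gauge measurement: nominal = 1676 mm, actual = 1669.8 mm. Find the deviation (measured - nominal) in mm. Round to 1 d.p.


Deviation = measured - nominal
Deviation = 1669.8 - 1676
Deviation = -6.2 mm

-6.2


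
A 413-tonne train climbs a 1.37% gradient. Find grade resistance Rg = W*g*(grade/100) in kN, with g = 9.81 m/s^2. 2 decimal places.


Rg = W * 9.81 * grade / 100
Rg = 413 * 9.81 * 1.37 / 100
Rg = 4051.53 * 0.0137
Rg = 55.51 kN

55.51


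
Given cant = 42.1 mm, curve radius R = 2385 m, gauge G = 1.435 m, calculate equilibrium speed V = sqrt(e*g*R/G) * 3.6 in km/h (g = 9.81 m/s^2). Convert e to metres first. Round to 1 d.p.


Convert cant: e = 42.1 mm = 0.0421 m
V_ms = sqrt(0.0421 * 9.81 * 2385 / 1.435)
V_ms = sqrt(686.416296) = 26.1995 m/s
V = 26.1995 * 3.6 = 94.3 km/h

94.3


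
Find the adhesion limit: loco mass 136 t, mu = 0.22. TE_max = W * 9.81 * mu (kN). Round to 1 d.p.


TE_max = W * g * mu
TE_max = 136 * 9.81 * 0.22
TE_max = 1334.16 * 0.22
TE_max = 293.5 kN

293.5


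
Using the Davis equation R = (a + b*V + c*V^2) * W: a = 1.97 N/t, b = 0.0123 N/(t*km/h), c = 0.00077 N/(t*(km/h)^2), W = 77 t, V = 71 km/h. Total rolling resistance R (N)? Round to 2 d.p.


b*V = 0.0123 * 71 = 0.8733
c*V^2 = 0.00077 * 5041 = 3.88157
R_per_t = 1.97 + 0.8733 + 3.88157 = 6.72487 N/t
R_total = 6.72487 * 77 = 517.81 N

517.81


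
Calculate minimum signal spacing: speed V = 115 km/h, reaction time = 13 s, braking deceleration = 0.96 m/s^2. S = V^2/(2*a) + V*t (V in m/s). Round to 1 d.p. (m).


V = 115 / 3.6 = 31.9444 m/s
Braking distance = 31.9444^2 / (2*0.96) = 531.4831 m
Sighting distance = 31.9444 * 13 = 415.2778 m
S = 531.4831 + 415.2778 = 946.8 m

946.8


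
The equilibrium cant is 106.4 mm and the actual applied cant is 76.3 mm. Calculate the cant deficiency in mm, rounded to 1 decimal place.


Cant deficiency = equilibrium cant - actual cant
CD = 106.4 - 76.3
CD = 30.1 mm

30.1


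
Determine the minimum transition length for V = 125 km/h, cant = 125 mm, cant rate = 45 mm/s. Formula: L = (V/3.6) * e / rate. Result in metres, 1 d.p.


Convert speed: V = 125 / 3.6 = 34.7222 m/s
L = 34.7222 * 125 / 45
L = 4340.2778 / 45
L = 96.5 m

96.5


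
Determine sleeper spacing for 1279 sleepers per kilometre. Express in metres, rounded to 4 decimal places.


Spacing = 1000 m / number of sleepers
Spacing = 1000 / 1279
Spacing = 0.7819 m

0.7819


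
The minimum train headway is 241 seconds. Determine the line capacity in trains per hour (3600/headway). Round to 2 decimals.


Capacity = 3600 / headway
Capacity = 3600 / 241
Capacity = 14.94 trains/hour

14.94


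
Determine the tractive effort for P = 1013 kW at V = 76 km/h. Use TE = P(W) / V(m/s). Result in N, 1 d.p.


Convert: P = 1013 kW = 1013000 W
V = 76 / 3.6 = 21.1111 m/s
TE = 1013000 / 21.1111
TE = 47984.2 N

47984.2


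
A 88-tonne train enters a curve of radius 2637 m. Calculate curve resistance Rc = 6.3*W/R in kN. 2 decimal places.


Rc = 6.3 * W / R
Rc = 6.3 * 88 / 2637
Rc = 554.4 / 2637
Rc = 0.21 kN

0.21


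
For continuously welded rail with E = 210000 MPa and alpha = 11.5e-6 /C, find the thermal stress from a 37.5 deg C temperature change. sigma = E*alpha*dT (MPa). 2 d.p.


sigma = E * alpha * dT
sigma = 210000 * 11.5e-6 * 37.5
sigma = 2.415 * 37.5
sigma = 90.56 MPa

90.56


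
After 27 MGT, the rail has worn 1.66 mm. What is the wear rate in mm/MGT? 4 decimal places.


Wear rate = total wear / cumulative tonnage
Rate = 1.66 / 27
Rate = 0.0615 mm/MGT

0.0615


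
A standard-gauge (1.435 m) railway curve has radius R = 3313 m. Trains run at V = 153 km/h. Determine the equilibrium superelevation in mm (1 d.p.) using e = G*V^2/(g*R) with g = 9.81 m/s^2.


Convert speed: V = 153 / 3.6 = 42.5 m/s
Apply formula: e = 1.435 * 42.5^2 / (9.81 * 3313)
e = 1.435 * 1806.25 / 32500.53
e = 0.079752 m = 79.8 mm

79.8


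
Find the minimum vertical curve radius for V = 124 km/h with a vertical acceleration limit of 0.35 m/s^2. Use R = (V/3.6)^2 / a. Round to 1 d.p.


Convert speed: V = 124 / 3.6 = 34.4444 m/s
V^2 = 1186.4198 m^2/s^2
R_v = 1186.4198 / 0.35
R_v = 3389.8 m

3389.8


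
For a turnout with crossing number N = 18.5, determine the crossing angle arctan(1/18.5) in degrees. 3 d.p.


1/N = 1/18.5 = 0.054054
angle = arctan(0.054054) = 0.054002 rad
angle = 0.054002 * 180/pi = 3.094 degrees

3.094


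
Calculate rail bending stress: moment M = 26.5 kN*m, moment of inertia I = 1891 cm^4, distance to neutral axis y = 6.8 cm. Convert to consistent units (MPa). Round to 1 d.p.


Convert units:
M = 26.5 kN*m = 26500000 N*mm
y = 6.8 cm = 68 mm
I = 1891 cm^4 = 18910000 mm^4
sigma = 26500000 * 68 / 18910000
sigma = 95.3 MPa

95.3


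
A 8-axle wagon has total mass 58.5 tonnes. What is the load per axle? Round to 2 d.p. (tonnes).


Load per axle = total weight / number of axles
Load = 58.5 / 8
Load = 7.31 tonnes

7.31


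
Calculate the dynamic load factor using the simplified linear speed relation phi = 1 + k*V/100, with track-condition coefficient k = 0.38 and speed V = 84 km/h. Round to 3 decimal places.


phi = 1 + k * V / 100
phi = 1 + 0.38 * 84 / 100
phi = 1 + 0.3192
phi = 1.319

1.319


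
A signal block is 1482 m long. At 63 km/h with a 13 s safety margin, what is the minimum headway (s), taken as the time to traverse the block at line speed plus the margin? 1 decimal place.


V = 63 / 3.6 = 17.5 m/s
Block traversal time = 1482 / 17.5 = 84.6857 s
Headway = 84.6857 + 13
Headway = 97.7 s

97.7


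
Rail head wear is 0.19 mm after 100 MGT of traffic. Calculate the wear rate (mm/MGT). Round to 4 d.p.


Wear rate = total wear / cumulative tonnage
Rate = 0.19 / 100
Rate = 0.0019 mm/MGT

0.0019


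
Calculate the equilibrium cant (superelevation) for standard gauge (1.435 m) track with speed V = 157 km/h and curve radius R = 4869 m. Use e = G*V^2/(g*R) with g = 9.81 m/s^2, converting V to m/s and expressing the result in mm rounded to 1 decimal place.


Convert speed: V = 157 / 3.6 = 43.6111 m/s
Apply formula: e = 1.435 * 43.6111^2 / (9.81 * 4869)
e = 1.435 * 1901.929 / 47764.89
e = 0.05714 m = 57.1 mm

57.1


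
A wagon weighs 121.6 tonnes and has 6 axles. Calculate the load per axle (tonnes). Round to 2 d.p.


Load per axle = total weight / number of axles
Load = 121.6 / 6
Load = 20.27 tonnes

20.27


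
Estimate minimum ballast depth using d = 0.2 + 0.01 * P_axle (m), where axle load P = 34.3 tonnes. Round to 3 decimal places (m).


d = 0.2 + 0.01 * 34.3
d = 0.2 + 0.343
d = 0.543 m

0.543


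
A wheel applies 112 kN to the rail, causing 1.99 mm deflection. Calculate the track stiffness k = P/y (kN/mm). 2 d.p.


Track stiffness k = P / y
k = 112 / 1.99
k = 56.28 kN/mm

56.28


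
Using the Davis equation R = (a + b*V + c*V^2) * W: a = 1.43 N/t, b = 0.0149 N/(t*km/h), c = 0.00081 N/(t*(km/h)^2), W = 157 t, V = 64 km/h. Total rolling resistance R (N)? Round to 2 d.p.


b*V = 0.0149 * 64 = 0.9536
c*V^2 = 0.00081 * 4096 = 3.31776
R_per_t = 1.43 + 0.9536 + 3.31776 = 5.70136 N/t
R_total = 5.70136 * 157 = 895.11 N

895.11


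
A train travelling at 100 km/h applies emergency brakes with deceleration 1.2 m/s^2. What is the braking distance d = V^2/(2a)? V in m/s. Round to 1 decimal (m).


Convert speed: V = 100 / 3.6 = 27.7778 m/s
V^2 = 771.6049
d = 771.6049 / (2 * 1.2)
d = 771.6049 / 2.4
d = 321.5 m

321.5


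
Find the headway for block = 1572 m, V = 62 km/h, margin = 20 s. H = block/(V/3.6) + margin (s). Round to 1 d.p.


V = 62 / 3.6 = 17.2222 m/s
Block traversal time = 1572 / 17.2222 = 91.2774 s
Headway = 91.2774 + 20
Headway = 111.3 s

111.3


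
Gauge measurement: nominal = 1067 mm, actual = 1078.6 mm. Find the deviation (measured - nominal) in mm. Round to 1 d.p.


Deviation = measured - nominal
Deviation = 1078.6 - 1067
Deviation = 11.6 mm

11.6


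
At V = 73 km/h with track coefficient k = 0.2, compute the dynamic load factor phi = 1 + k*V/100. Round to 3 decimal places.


phi = 1 + k * V / 100
phi = 1 + 0.2 * 73 / 100
phi = 1 + 0.146
phi = 1.146

1.146


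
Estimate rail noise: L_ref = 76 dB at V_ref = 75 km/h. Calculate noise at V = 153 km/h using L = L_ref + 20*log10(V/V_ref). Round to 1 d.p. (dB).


V/V_ref = 153 / 75 = 2.04
log10(2.04) = 0.30963
20 * 0.30963 = 6.1926
L = 76 + 6.1926 = 82.2 dB

82.2


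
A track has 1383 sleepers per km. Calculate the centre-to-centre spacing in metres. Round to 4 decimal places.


Spacing = 1000 m / number of sleepers
Spacing = 1000 / 1383
Spacing = 0.7231 m

0.7231


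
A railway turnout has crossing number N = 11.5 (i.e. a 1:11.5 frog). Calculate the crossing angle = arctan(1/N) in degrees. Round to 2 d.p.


1/N = 1/11.5 = 0.086957
angle = arctan(0.086957) = 0.086738 rad
angle = 0.086738 * 180/pi = 4.97 degrees

4.97


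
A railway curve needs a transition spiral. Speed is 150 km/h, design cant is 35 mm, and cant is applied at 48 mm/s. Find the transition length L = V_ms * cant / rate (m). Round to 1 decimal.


Convert speed: V = 150 / 3.6 = 41.6667 m/s
L = 41.6667 * 35 / 48
L = 1458.3333 / 48
L = 30.4 m

30.4


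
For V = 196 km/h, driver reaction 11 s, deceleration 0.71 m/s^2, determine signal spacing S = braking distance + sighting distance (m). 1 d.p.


V = 196 / 3.6 = 54.4444 m/s
Braking distance = 54.4444^2 / (2*0.71) = 2087.463 m
Sighting distance = 54.4444 * 11 = 598.8889 m
S = 2087.463 + 598.8889 = 2686.4 m

2686.4


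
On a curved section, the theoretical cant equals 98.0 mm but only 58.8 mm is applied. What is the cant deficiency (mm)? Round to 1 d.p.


Cant deficiency = equilibrium cant - actual cant
CD = 98.0 - 58.8
CD = 39.2 mm

39.2


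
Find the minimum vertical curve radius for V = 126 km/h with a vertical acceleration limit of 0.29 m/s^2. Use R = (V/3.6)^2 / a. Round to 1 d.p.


Convert speed: V = 126 / 3.6 = 35.0 m/s
V^2 = 1225.0 m^2/s^2
R_v = 1225.0 / 0.29
R_v = 4224.1 m

4224.1


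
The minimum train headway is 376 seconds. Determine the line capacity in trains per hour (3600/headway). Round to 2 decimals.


Capacity = 3600 / headway
Capacity = 3600 / 376
Capacity = 9.57 trains/hour

9.57


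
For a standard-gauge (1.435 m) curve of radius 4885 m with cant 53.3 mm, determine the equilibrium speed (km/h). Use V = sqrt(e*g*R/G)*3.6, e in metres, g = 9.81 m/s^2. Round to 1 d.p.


Convert cant: e = 53.3 mm = 0.0533 m
V_ms = sqrt(0.0533 * 9.81 * 4885 / 1.435)
V_ms = sqrt(1779.954429) = 42.1895 m/s
V = 42.1895 * 3.6 = 151.9 km/h

151.9


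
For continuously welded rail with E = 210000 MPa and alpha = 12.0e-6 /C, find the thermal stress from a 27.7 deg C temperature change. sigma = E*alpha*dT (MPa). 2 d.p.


sigma = E * alpha * dT
sigma = 210000 * 12.0e-6 * 27.7
sigma = 2.52 * 27.7
sigma = 69.80 MPa

69.80


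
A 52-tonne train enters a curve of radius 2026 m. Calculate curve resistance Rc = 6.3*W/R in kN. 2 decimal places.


Rc = 6.3 * W / R
Rc = 6.3 * 52 / 2026
Rc = 327.6 / 2026
Rc = 0.16 kN

0.16


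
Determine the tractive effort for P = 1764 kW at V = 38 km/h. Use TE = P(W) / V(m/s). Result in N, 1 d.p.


Convert: P = 1764 kW = 1764000 W
V = 38 / 3.6 = 10.5556 m/s
TE = 1764000 / 10.5556
TE = 167115.8 N

167115.8


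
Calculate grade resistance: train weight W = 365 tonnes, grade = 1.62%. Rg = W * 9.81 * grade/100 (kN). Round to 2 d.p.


Rg = W * 9.81 * grade / 100
Rg = 365 * 9.81 * 1.62 / 100
Rg = 3580.65 * 0.0162
Rg = 58.01 kN

58.01


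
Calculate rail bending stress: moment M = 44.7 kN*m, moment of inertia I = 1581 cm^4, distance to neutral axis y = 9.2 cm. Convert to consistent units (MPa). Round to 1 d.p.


Convert units:
M = 44.7 kN*m = 44700000 N*mm
y = 9.2 cm = 92 mm
I = 1581 cm^4 = 15810000 mm^4
sigma = 44700000 * 92 / 15810000
sigma = 260.1 MPa

260.1


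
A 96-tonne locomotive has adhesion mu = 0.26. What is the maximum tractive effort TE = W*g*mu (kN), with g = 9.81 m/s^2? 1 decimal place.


TE_max = W * g * mu
TE_max = 96 * 9.81 * 0.26
TE_max = 941.76 * 0.26
TE_max = 244.9 kN

244.9


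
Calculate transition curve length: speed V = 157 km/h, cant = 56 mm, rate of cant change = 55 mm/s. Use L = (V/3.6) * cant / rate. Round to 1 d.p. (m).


Convert speed: V = 157 / 3.6 = 43.6111 m/s
L = 43.6111 * 56 / 55
L = 2442.2222 / 55
L = 44.4 m

44.4


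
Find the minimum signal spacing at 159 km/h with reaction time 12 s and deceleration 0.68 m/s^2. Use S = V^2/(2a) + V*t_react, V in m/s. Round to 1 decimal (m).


V = 159 / 3.6 = 44.1667 m/s
Braking distance = 44.1667^2 / (2*0.68) = 1434.3342 m
Sighting distance = 44.1667 * 12 = 530.0 m
S = 1434.3342 + 530.0 = 1964.3 m

1964.3


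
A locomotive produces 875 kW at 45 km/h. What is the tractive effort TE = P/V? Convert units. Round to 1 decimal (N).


Convert: P = 875 kW = 875000 W
V = 45 / 3.6 = 12.5 m/s
TE = 875000 / 12.5
TE = 70000.0 N

70000.0


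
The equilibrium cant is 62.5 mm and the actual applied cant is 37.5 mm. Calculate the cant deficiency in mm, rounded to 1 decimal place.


Cant deficiency = equilibrium cant - actual cant
CD = 62.5 - 37.5
CD = 25.0 mm

25.0


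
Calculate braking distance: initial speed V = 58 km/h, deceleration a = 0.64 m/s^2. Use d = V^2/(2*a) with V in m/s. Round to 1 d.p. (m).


Convert speed: V = 58 / 3.6 = 16.1111 m/s
V^2 = 259.5679
d = 259.5679 / (2 * 0.64)
d = 259.5679 / 1.28
d = 202.8 m

202.8


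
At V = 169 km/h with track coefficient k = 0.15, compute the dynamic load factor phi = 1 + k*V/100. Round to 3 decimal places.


phi = 1 + k * V / 100
phi = 1 + 0.15 * 169 / 100
phi = 1 + 0.2535
phi = 1.254

1.254


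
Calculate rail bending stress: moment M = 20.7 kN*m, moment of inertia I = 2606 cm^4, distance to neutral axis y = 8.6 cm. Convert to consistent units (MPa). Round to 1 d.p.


Convert units:
M = 20.7 kN*m = 20700000 N*mm
y = 8.6 cm = 86 mm
I = 2606 cm^4 = 26060000 mm^4
sigma = 20700000 * 86 / 26060000
sigma = 68.3 MPa

68.3


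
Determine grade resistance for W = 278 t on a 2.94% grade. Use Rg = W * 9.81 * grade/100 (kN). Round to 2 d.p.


Rg = W * 9.81 * grade / 100
Rg = 278 * 9.81 * 2.94 / 100
Rg = 2727.18 * 0.0294
Rg = 80.18 kN

80.18


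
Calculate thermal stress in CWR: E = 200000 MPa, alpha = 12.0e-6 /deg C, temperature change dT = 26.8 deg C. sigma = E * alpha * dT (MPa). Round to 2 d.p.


sigma = E * alpha * dT
sigma = 200000 * 12.0e-6 * 26.8
sigma = 2.4 * 26.8
sigma = 64.32 MPa

64.32


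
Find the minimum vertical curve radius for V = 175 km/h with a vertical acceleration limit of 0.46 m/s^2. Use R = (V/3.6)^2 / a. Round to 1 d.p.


Convert speed: V = 175 / 3.6 = 48.6111 m/s
V^2 = 2363.0401 m^2/s^2
R_v = 2363.0401 / 0.46
R_v = 5137.0 m

5137.0


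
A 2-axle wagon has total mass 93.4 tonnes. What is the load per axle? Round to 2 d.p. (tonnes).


Load per axle = total weight / number of axles
Load = 93.4 / 2
Load = 46.70 tonnes

46.70


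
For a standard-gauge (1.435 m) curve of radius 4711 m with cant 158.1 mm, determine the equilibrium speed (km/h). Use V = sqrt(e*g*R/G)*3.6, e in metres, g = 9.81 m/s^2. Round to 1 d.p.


Convert cant: e = 158.1 mm = 0.1581 m
V_ms = sqrt(0.1581 * 9.81 * 4711 / 1.435)
V_ms = sqrt(5091.691478) = 71.3561 m/s
V = 71.3561 * 3.6 = 256.9 km/h

256.9


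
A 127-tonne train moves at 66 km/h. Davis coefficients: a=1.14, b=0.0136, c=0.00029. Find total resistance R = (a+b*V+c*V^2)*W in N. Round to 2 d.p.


b*V = 0.0136 * 66 = 0.8976
c*V^2 = 0.00029 * 4356 = 1.26324
R_per_t = 1.14 + 0.8976 + 1.26324 = 3.30084 N/t
R_total = 3.30084 * 127 = 419.21 N

419.21


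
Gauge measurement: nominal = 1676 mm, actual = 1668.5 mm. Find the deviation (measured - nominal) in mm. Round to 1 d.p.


Deviation = measured - nominal
Deviation = 1668.5 - 1676
Deviation = -7.5 mm

-7.5


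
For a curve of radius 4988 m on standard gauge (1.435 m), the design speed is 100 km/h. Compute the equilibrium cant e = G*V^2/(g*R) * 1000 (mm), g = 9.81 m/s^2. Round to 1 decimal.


Convert speed: V = 100 / 3.6 = 27.7778 m/s
Apply formula: e = 1.435 * 27.7778^2 / (9.81 * 4988)
e = 1.435 * 771.6049 / 48932.28
e = 0.022628 m = 22.6 mm

22.6


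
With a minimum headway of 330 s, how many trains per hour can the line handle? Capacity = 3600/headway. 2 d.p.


Capacity = 3600 / headway
Capacity = 3600 / 330
Capacity = 10.91 trains/hour

10.91


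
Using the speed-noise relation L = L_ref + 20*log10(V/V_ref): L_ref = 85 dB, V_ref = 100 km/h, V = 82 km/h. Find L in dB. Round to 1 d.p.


V/V_ref = 82 / 100 = 0.82
log10(0.82) = -0.086186
20 * -0.086186 = -1.7237
L = 85 + -1.7237 = 83.3 dB

83.3


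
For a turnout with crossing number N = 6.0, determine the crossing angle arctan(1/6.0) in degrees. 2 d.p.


1/N = 1/6.0 = 0.166667
angle = arctan(0.166667) = 0.165149 rad
angle = 0.165149 * 180/pi = 9.46 degrees

9.46


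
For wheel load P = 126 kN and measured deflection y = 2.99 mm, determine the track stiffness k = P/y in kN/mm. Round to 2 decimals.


Track stiffness k = P / y
k = 126 / 2.99
k = 42.14 kN/mm

42.14


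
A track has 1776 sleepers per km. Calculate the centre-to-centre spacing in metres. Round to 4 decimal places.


Spacing = 1000 m / number of sleepers
Spacing = 1000 / 1776
Spacing = 0.5631 m

0.5631


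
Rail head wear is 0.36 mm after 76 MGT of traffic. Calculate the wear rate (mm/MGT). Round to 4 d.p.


Wear rate = total wear / cumulative tonnage
Rate = 0.36 / 76
Rate = 0.0047 mm/MGT

0.0047


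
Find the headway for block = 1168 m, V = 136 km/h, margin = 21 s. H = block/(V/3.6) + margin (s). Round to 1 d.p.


V = 136 / 3.6 = 37.7778 m/s
Block traversal time = 1168 / 37.7778 = 30.9176 s
Headway = 30.9176 + 21
Headway = 51.9 s

51.9


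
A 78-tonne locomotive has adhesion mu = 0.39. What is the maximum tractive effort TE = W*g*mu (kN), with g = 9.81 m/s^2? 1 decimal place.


TE_max = W * g * mu
TE_max = 78 * 9.81 * 0.39
TE_max = 765.18 * 0.39
TE_max = 298.4 kN

298.4


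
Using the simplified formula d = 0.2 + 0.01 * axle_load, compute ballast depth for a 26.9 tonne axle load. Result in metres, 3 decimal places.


d = 0.2 + 0.01 * 26.9
d = 0.2 + 0.269
d = 0.469 m

0.469


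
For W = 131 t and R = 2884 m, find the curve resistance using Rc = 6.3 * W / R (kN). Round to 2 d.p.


Rc = 6.3 * W / R
Rc = 6.3 * 131 / 2884
Rc = 825.3 / 2884
Rc = 0.29 kN

0.29


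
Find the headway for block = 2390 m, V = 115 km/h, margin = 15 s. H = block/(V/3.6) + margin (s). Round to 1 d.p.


V = 115 / 3.6 = 31.9444 m/s
Block traversal time = 2390 / 31.9444 = 74.8174 s
Headway = 74.8174 + 15
Headway = 89.8 s

89.8


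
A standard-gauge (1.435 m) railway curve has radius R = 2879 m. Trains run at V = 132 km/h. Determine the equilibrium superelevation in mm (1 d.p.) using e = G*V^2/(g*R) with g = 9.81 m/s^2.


Convert speed: V = 132 / 3.6 = 36.6667 m/s
Apply formula: e = 1.435 * 36.6667^2 / (9.81 * 2879)
e = 1.435 * 1344.4444 / 28242.99
e = 0.06831 m = 68.3 mm

68.3


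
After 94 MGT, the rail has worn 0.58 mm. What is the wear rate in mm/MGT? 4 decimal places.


Wear rate = total wear / cumulative tonnage
Rate = 0.58 / 94
Rate = 0.0062 mm/MGT

0.0062


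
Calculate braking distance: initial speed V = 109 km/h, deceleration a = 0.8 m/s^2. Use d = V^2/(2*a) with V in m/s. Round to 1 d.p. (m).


Convert speed: V = 109 / 3.6 = 30.2778 m/s
V^2 = 916.7438
d = 916.7438 / (2 * 0.8)
d = 916.7438 / 1.6
d = 573.0 m

573.0


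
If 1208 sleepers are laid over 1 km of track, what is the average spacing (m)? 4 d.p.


Spacing = 1000 m / number of sleepers
Spacing = 1000 / 1208
Spacing = 0.8278 m

0.8278


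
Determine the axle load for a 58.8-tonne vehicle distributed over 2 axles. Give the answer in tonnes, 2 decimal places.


Load per axle = total weight / number of axles
Load = 58.8 / 2
Load = 29.40 tonnes

29.40


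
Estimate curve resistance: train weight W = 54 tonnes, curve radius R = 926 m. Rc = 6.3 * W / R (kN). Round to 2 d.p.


Rc = 6.3 * W / R
Rc = 6.3 * 54 / 926
Rc = 340.2 / 926
Rc = 0.37 kN

0.37


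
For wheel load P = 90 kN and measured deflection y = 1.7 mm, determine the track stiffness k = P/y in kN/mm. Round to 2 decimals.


Track stiffness k = P / y
k = 90 / 1.7
k = 52.94 kN/mm

52.94


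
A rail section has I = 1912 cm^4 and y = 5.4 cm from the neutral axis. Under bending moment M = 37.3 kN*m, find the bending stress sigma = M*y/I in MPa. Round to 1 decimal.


Convert units:
M = 37.3 kN*m = 37300000 N*mm
y = 5.4 cm = 54 mm
I = 1912 cm^4 = 19120000 mm^4
sigma = 37300000 * 54 / 19120000
sigma = 105.3 MPa

105.3


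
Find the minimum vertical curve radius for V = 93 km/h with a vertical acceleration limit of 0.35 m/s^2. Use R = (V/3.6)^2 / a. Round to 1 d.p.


Convert speed: V = 93 / 3.6 = 25.8333 m/s
V^2 = 667.3611 m^2/s^2
R_v = 667.3611 / 0.35
R_v = 1906.7 m

1906.7


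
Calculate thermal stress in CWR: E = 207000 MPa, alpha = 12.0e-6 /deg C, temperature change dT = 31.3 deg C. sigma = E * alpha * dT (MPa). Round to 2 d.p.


sigma = E * alpha * dT
sigma = 207000 * 12.0e-6 * 31.3
sigma = 2.484 * 31.3
sigma = 77.75 MPa

77.75


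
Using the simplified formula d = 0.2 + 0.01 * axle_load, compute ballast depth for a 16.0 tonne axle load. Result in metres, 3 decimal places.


d = 0.2 + 0.01 * 16.0
d = 0.2 + 0.16
d = 0.360 m

0.360


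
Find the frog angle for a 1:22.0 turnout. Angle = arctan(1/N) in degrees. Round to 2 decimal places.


1/N = 1/22.0 = 0.045455
angle = arctan(0.045455) = 0.045423 rad
angle = 0.045423 * 180/pi = 2.60 degrees

2.60


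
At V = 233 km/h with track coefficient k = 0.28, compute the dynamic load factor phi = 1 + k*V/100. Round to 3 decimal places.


phi = 1 + k * V / 100
phi = 1 + 0.28 * 233 / 100
phi = 1 + 0.6524
phi = 1.652

1.652


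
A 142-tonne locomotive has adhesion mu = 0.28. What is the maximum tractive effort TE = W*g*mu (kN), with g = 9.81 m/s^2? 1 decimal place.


TE_max = W * g * mu
TE_max = 142 * 9.81 * 0.28
TE_max = 1393.02 * 0.28
TE_max = 390.0 kN

390.0


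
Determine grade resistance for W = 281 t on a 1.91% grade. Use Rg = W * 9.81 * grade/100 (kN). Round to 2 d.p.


Rg = W * 9.81 * grade / 100
Rg = 281 * 9.81 * 1.91 / 100
Rg = 2756.61 * 0.0191
Rg = 52.65 kN

52.65


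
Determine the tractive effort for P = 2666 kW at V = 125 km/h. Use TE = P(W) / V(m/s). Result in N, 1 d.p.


Convert: P = 2666 kW = 2666000 W
V = 125 / 3.6 = 34.7222 m/s
TE = 2666000 / 34.7222
TE = 76780.8 N

76780.8


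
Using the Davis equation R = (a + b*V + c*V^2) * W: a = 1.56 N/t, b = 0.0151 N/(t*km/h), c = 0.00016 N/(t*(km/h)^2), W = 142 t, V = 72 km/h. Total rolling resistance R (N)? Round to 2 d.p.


b*V = 0.0151 * 72 = 1.0872
c*V^2 = 0.00016 * 5184 = 0.82944
R_per_t = 1.56 + 1.0872 + 0.82944 = 3.47664 N/t
R_total = 3.47664 * 142 = 493.68 N

493.68


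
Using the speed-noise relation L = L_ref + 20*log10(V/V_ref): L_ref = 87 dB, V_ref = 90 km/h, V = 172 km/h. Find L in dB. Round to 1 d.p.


V/V_ref = 172 / 90 = 1.911111
log10(1.911111) = 0.281286
20 * 0.281286 = 5.6257
L = 87 + 5.6257 = 92.6 dB

92.6


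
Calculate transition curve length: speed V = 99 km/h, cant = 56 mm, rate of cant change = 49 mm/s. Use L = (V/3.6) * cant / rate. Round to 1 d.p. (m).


Convert speed: V = 99 / 3.6 = 27.5 m/s
L = 27.5 * 56 / 49
L = 1540.0 / 49
L = 31.4 m

31.4


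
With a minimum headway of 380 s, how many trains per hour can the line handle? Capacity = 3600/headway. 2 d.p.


Capacity = 3600 / headway
Capacity = 3600 / 380
Capacity = 9.47 trains/hour

9.47


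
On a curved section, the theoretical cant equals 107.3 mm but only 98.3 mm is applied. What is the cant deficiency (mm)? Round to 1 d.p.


Cant deficiency = equilibrium cant - actual cant
CD = 107.3 - 98.3
CD = 9.0 mm

9.0


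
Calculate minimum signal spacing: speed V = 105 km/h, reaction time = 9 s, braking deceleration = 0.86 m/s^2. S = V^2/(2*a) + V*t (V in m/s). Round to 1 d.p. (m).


V = 105 / 3.6 = 29.1667 m/s
Braking distance = 29.1667^2 / (2*0.86) = 494.5898 m
Sighting distance = 29.1667 * 9 = 262.5 m
S = 494.5898 + 262.5 = 757.1 m

757.1


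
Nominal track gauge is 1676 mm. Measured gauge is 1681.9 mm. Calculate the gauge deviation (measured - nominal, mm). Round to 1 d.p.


Deviation = measured - nominal
Deviation = 1681.9 - 1676
Deviation = 5.9 mm

5.9


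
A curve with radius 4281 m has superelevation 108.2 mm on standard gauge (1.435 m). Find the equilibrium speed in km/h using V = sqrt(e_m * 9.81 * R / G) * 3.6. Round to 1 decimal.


Convert cant: e = 108.2 mm = 0.1082 m
V_ms = sqrt(0.1082 * 9.81 * 4281 / 1.435)
V_ms = sqrt(3166.57366) = 56.2723 m/s
V = 56.2723 * 3.6 = 202.6 km/h

202.6


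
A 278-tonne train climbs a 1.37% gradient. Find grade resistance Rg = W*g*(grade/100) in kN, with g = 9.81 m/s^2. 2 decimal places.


Rg = W * 9.81 * grade / 100
Rg = 278 * 9.81 * 1.37 / 100
Rg = 2727.18 * 0.0137
Rg = 37.36 kN

37.36


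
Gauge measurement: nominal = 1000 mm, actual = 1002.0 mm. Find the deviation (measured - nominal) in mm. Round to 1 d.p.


Deviation = measured - nominal
Deviation = 1002.0 - 1000
Deviation = 2.0 mm

2.0


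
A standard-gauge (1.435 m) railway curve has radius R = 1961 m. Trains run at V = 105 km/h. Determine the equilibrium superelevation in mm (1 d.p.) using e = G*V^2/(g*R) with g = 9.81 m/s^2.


Convert speed: V = 105 / 3.6 = 29.1667 m/s
Apply formula: e = 1.435 * 29.1667^2 / (9.81 * 1961)
e = 1.435 * 850.6944 / 19237.41
e = 0.063457 m = 63.5 mm

63.5


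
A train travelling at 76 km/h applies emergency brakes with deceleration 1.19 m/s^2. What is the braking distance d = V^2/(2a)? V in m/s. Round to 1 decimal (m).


Convert speed: V = 76 / 3.6 = 21.1111 m/s
V^2 = 445.679
d = 445.679 / (2 * 1.19)
d = 445.679 / 2.38
d = 187.3 m

187.3


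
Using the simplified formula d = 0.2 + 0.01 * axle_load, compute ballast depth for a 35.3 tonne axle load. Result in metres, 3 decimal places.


d = 0.2 + 0.01 * 35.3
d = 0.2 + 0.353
d = 0.553 m

0.553


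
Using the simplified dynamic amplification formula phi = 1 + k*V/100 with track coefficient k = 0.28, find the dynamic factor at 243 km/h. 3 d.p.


phi = 1 + k * V / 100
phi = 1 + 0.28 * 243 / 100
phi = 1 + 0.6804
phi = 1.680

1.680


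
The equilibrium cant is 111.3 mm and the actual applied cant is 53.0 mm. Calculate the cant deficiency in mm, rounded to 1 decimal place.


Cant deficiency = equilibrium cant - actual cant
CD = 111.3 - 53.0
CD = 58.3 mm

58.3


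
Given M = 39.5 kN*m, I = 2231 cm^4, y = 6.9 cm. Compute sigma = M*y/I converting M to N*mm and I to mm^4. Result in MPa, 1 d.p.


Convert units:
M = 39.5 kN*m = 39500000 N*mm
y = 6.9 cm = 69 mm
I = 2231 cm^4 = 22310000 mm^4
sigma = 39500000 * 69 / 22310000
sigma = 122.2 MPa

122.2


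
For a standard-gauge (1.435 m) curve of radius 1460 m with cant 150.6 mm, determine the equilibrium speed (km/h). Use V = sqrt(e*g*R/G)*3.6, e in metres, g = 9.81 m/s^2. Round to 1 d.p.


Convert cant: e = 150.6 mm = 0.1506 m
V_ms = sqrt(0.1506 * 9.81 * 1460 / 1.435)
V_ms = sqrt(1503.124432) = 38.7701 m/s
V = 38.7701 * 3.6 = 139.6 km/h

139.6


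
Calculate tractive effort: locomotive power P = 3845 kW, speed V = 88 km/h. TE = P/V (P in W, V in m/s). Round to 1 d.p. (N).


Convert: P = 3845 kW = 3845000 W
V = 88 / 3.6 = 24.4444 m/s
TE = 3845000 / 24.4444
TE = 157295.5 N

157295.5


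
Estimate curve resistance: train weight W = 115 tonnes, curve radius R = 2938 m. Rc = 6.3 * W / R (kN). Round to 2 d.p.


Rc = 6.3 * W / R
Rc = 6.3 * 115 / 2938
Rc = 724.5 / 2938
Rc = 0.25 kN

0.25


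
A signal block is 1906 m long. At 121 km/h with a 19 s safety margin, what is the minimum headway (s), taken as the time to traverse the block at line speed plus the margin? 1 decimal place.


V = 121 / 3.6 = 33.6111 m/s
Block traversal time = 1906 / 33.6111 = 56.7074 s
Headway = 56.7074 + 19
Headway = 75.7 s

75.7


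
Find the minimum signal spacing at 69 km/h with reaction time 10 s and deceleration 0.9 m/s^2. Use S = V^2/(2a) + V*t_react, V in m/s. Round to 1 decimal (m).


V = 69 / 3.6 = 19.1667 m/s
Braking distance = 19.1667^2 / (2*0.9) = 204.0895 m
Sighting distance = 19.1667 * 10 = 191.6667 m
S = 204.0895 + 191.6667 = 395.8 m

395.8


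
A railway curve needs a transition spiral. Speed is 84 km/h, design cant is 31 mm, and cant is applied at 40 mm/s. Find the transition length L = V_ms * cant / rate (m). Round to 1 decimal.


Convert speed: V = 84 / 3.6 = 23.3333 m/s
L = 23.3333 * 31 / 40
L = 723.3333 / 40
L = 18.1 m

18.1


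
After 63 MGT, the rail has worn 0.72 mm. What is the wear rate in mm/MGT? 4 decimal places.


Wear rate = total wear / cumulative tonnage
Rate = 0.72 / 63
Rate = 0.0114 mm/MGT

0.0114


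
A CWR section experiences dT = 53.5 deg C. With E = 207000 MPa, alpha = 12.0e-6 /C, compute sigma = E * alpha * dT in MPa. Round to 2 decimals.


sigma = E * alpha * dT
sigma = 207000 * 12.0e-6 * 53.5
sigma = 2.484 * 53.5
sigma = 132.89 MPa

132.89


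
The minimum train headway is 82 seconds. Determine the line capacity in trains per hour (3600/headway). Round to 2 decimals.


Capacity = 3600 / headway
Capacity = 3600 / 82
Capacity = 43.90 trains/hour

43.90


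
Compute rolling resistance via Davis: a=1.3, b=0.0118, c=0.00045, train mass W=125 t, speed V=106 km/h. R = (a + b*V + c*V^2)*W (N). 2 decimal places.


b*V = 0.0118 * 106 = 1.2508
c*V^2 = 0.00045 * 11236 = 5.0562
R_per_t = 1.3 + 1.2508 + 5.0562 = 7.607 N/t
R_total = 7.607 * 125 = 950.88 N

950.88


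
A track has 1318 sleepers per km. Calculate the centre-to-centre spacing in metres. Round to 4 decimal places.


Spacing = 1000 m / number of sleepers
Spacing = 1000 / 1318
Spacing = 0.7587 m

0.7587


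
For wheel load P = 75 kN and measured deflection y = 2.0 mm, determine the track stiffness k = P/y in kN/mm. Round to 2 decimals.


Track stiffness k = P / y
k = 75 / 2.0
k = 37.50 kN/mm

37.50


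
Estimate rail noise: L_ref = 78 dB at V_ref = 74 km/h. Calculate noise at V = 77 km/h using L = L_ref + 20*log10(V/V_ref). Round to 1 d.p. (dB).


V/V_ref = 77 / 74 = 1.040541
log10(1.040541) = 0.017259
20 * 0.017259 = 0.3452
L = 78 + 0.3452 = 78.3 dB

78.3


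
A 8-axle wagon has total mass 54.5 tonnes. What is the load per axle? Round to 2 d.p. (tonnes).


Load per axle = total weight / number of axles
Load = 54.5 / 8
Load = 6.81 tonnes

6.81


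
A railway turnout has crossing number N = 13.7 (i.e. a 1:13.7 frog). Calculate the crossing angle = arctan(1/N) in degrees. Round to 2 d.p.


1/N = 1/13.7 = 0.072993
angle = arctan(0.072993) = 0.072863 rad
angle = 0.072863 * 180/pi = 4.17 degrees

4.17


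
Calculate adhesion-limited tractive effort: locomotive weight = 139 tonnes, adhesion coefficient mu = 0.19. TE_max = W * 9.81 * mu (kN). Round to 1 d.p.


TE_max = W * g * mu
TE_max = 139 * 9.81 * 0.19
TE_max = 1363.59 * 0.19
TE_max = 259.1 kN

259.1


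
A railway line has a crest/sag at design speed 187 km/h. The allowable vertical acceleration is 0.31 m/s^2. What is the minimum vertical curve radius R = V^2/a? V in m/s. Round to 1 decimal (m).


Convert speed: V = 187 / 3.6 = 51.9444 m/s
V^2 = 2698.2253 m^2/s^2
R_v = 2698.2253 / 0.31
R_v = 8704.0 m

8704.0


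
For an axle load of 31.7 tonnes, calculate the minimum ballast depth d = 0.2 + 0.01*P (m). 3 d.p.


d = 0.2 + 0.01 * 31.7
d = 0.2 + 0.317
d = 0.517 m

0.517


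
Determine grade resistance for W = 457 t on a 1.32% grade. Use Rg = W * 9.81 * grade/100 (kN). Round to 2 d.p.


Rg = W * 9.81 * grade / 100
Rg = 457 * 9.81 * 1.32 / 100
Rg = 4483.17 * 0.0132
Rg = 59.18 kN

59.18


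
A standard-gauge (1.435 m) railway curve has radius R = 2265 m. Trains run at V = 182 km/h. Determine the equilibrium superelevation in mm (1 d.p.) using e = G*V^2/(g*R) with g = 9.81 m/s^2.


Convert speed: V = 182 / 3.6 = 50.5556 m/s
Apply formula: e = 1.435 * 50.5556^2 / (9.81 * 2265)
e = 1.435 * 2555.8642 / 22219.65
e = 0.165064 m = 165.1 mm

165.1


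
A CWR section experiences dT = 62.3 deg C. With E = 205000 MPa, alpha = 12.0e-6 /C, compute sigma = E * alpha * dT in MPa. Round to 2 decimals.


sigma = E * alpha * dT
sigma = 205000 * 12.0e-6 * 62.3
sigma = 2.46 * 62.3
sigma = 153.26 MPa

153.26


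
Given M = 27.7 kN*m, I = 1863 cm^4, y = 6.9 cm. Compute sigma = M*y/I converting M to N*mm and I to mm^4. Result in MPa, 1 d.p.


Convert units:
M = 27.7 kN*m = 27700000 N*mm
y = 6.9 cm = 69 mm
I = 1863 cm^4 = 18630000 mm^4
sigma = 27700000 * 69 / 18630000
sigma = 102.6 MPa

102.6


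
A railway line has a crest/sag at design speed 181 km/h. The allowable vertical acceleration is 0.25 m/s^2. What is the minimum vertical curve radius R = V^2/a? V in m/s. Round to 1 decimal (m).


Convert speed: V = 181 / 3.6 = 50.2778 m/s
V^2 = 2527.8549 m^2/s^2
R_v = 2527.8549 / 0.25
R_v = 10111.4 m

10111.4


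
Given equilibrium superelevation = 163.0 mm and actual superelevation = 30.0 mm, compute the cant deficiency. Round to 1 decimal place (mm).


Cant deficiency = equilibrium cant - actual cant
CD = 163.0 - 30.0
CD = 133.0 mm

133.0


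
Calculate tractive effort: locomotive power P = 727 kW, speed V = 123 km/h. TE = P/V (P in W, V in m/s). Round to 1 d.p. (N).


Convert: P = 727 kW = 727000 W
V = 123 / 3.6 = 34.1667 m/s
TE = 727000 / 34.1667
TE = 21278.0 N

21278.0


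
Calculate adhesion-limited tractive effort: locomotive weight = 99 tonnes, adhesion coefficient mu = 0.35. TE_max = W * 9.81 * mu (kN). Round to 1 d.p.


TE_max = W * g * mu
TE_max = 99 * 9.81 * 0.35
TE_max = 971.19 * 0.35
TE_max = 339.9 kN

339.9


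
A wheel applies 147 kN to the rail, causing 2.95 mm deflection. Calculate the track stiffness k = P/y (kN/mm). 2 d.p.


Track stiffness k = P / y
k = 147 / 2.95
k = 49.83 kN/mm

49.83


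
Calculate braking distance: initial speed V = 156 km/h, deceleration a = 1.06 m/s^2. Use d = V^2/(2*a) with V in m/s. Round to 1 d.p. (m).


Convert speed: V = 156 / 3.6 = 43.3333 m/s
V^2 = 1877.7778
d = 1877.7778 / (2 * 1.06)
d = 1877.7778 / 2.12
d = 885.7 m

885.7


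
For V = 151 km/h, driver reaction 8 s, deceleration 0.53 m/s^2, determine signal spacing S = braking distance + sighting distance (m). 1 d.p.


V = 151 / 3.6 = 41.9444 m/s
Braking distance = 41.9444^2 / (2*0.53) = 1659.7513 m
Sighting distance = 41.9444 * 8 = 335.5556 m
S = 1659.7513 + 335.5556 = 1995.3 m

1995.3


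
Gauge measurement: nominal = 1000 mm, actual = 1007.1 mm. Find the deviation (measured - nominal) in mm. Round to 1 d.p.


Deviation = measured - nominal
Deviation = 1007.1 - 1000
Deviation = 7.1 mm

7.1


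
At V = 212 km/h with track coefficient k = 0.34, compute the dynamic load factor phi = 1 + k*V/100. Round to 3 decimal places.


phi = 1 + k * V / 100
phi = 1 + 0.34 * 212 / 100
phi = 1 + 0.7208
phi = 1.721

1.721


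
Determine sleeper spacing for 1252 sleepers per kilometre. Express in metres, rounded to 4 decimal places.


Spacing = 1000 m / number of sleepers
Spacing = 1000 / 1252
Spacing = 0.7987 m

0.7987


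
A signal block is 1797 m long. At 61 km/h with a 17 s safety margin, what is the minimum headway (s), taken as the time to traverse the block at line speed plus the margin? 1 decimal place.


V = 61 / 3.6 = 16.9444 m/s
Block traversal time = 1797 / 16.9444 = 106.0525 s
Headway = 106.0525 + 17
Headway = 123.1 s

123.1


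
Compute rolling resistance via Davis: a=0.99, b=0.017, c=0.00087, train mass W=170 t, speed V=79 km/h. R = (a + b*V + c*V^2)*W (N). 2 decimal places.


b*V = 0.017 * 79 = 1.343
c*V^2 = 0.00087 * 6241 = 5.42967
R_per_t = 0.99 + 1.343 + 5.42967 = 7.76267 N/t
R_total = 7.76267 * 170 = 1319.65 N

1319.65


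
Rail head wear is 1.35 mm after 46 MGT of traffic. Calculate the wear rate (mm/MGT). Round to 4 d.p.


Wear rate = total wear / cumulative tonnage
Rate = 1.35 / 46
Rate = 0.0293 mm/MGT

0.0293


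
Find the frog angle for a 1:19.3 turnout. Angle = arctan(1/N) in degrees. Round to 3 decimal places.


1/N = 1/19.3 = 0.051813
angle = arctan(0.051813) = 0.051767 rad
angle = 0.051767 * 180/pi = 2.966 degrees

2.966


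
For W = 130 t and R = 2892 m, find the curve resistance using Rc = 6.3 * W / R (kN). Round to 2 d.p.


Rc = 6.3 * W / R
Rc = 6.3 * 130 / 2892
Rc = 819.0 / 2892
Rc = 0.28 kN

0.28


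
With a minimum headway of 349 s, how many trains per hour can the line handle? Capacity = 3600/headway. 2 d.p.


Capacity = 3600 / headway
Capacity = 3600 / 349
Capacity = 10.32 trains/hour

10.32


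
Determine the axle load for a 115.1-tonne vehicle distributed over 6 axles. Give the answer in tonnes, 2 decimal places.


Load per axle = total weight / number of axles
Load = 115.1 / 6
Load = 19.18 tonnes

19.18


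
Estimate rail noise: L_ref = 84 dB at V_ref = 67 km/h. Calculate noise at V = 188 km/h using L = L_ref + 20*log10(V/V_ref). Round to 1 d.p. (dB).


V/V_ref = 188 / 67 = 2.80597
log10(2.80597) = 0.448083
20 * 0.448083 = 8.9617
L = 84 + 8.9617 = 93.0 dB

93.0


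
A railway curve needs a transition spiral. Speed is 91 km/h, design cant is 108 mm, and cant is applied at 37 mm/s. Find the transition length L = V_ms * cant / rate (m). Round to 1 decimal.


Convert speed: V = 91 / 3.6 = 25.2778 m/s
L = 25.2778 * 108 / 37
L = 2730.0 / 37
L = 73.8 m

73.8


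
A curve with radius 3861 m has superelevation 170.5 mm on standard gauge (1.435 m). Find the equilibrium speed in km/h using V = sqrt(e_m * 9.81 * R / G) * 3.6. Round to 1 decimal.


Convert cant: e = 170.5 mm = 0.1705 m
V_ms = sqrt(0.1705 * 9.81 * 3861 / 1.435)
V_ms = sqrt(4500.298192) = 67.0843 m/s
V = 67.0843 * 3.6 = 241.5 km/h

241.5


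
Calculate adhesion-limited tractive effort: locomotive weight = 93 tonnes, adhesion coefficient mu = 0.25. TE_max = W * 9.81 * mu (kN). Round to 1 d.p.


TE_max = W * g * mu
TE_max = 93 * 9.81 * 0.25
TE_max = 912.33 * 0.25
TE_max = 228.1 kN

228.1


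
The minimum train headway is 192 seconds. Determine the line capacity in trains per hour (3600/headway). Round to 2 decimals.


Capacity = 3600 / headway
Capacity = 3600 / 192
Capacity = 18.75 trains/hour

18.75


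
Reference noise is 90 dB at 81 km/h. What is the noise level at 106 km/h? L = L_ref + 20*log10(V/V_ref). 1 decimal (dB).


V/V_ref = 106 / 81 = 1.308642
log10(1.308642) = 0.116821
20 * 0.116821 = 2.3364
L = 90 + 2.3364 = 92.3 dB

92.3


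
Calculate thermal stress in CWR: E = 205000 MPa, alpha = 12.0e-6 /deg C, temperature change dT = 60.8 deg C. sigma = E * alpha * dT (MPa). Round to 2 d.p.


sigma = E * alpha * dT
sigma = 205000 * 12.0e-6 * 60.8
sigma = 2.46 * 60.8
sigma = 149.57 MPa

149.57


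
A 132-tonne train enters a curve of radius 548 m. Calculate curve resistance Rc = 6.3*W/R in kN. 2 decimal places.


Rc = 6.3 * W / R
Rc = 6.3 * 132 / 548
Rc = 831.6 / 548
Rc = 1.52 kN

1.52
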